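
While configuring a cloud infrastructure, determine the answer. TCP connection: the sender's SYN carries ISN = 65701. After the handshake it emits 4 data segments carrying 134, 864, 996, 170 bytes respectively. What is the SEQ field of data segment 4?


The SYN occupies sequence number ISN = 65701, so the first data byte is ISN + 1 = 65702.
SEQ of data segment i = (ISN + 1) + sum of payload sizes of segments 1..i-1.
Segment 1: SEQ = 65702, payload = 134 bytes
Segment 2: SEQ = 65836, payload = 864 bytes
Segment 3: SEQ = 66700, payload = 996 bytes
Segment 4: SEQ = 67696, payload = 170 bytes
SEQ of segment 4 = 65702 + 134 + 864 + 996 = 67696

67696


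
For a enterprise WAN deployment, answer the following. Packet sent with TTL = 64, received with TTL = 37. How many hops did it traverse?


Given: initial TTL = 64, received TTL = 37
Hops = initial TTL - received TTL
Hops = 64 - 37 = 27

27


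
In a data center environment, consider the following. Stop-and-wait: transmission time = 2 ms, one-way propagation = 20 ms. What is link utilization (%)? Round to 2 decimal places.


Given: Ttrans = 2 ms, Tprop = 20 ms
RTT = 2 * Tprop = 2 * 20 = 40 ms
U = Ttrans / (Ttrans + RTT)
U = 2 / (2 + 40)
U = 2 / 42 = 0.047619
U% = 4.76%

4.76


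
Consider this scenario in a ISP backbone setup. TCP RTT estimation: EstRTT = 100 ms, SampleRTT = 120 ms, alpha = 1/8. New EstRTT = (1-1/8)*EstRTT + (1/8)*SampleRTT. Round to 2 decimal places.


Given: EstRTT = 100 ms, SampleRTT = 120 ms, alpha = 1/8
New EstRTT = (1 - alpha) * EstRTT + alpha * SampleRTT
(7/8) * 100 = 87.5
(1/8) * 120 = 15
New EstRTT = 87.5 + 15 = 102.5 ms -> 102.50 ms (2 dp)

102.50


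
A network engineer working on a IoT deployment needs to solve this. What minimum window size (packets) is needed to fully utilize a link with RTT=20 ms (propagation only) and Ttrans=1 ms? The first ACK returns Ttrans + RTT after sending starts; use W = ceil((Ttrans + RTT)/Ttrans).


Given: Ttrans = 1 ms, RTT = 20 ms (= 2 * Tprop, Tprop = 10 ms)
Time until first ACK returns = Ttrans + RTT = 1 + 20 = 21 ms
Need W * Ttrans >= Ttrans + RTT  ->  W >= (Ttrans + RTT) / Ttrans
(Ttrans + RTT) / Ttrans = 21 / 1 = 21
W_min = ceil(21) = 21

21


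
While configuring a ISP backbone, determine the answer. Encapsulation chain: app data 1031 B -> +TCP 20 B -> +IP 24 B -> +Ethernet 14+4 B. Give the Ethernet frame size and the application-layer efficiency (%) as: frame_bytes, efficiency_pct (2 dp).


TCP segment = 1031 + 20 = 1051 B
IP packet = 1051 + 24 = 1075 B
Ethernet frame = 1075 + 14 + 4 = 1093 B
Efficiency = app / frame = 1031 / 1093 = 0.943275 = 94.3275% -> 94.33% (2 dp)

1093, 94.33


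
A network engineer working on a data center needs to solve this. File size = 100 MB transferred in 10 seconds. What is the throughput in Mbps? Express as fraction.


Given: file = 100 MB, time = 10 s
File in Mb = 100 * 8 = 800 Mb
Throughput = 800 / 10 Mbps
Throughput = 80 Mbps

80


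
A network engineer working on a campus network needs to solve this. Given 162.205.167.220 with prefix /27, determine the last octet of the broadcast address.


Given: IP = 162.205.167.220, prefix = /27
Host bits = 32 - 27 = 5
Network last octet = 220 AND mask = 192
Host part size = 2^5 - 1 = 31
Broadcast last octet = 192 OR 31 = 223

223


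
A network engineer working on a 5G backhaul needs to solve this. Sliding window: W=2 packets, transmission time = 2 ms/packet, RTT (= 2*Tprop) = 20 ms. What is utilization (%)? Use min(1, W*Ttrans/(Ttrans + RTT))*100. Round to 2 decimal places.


Given: W = 2, Ttrans = 2 ms, RTT = 20 ms (= 2 * Tprop, Tprop = 10 ms)
Cycle time = Ttrans + RTT = 2 + 20 = 22 ms (first packet sent until its ACK returns)
W * Ttrans = 2 * 2 = 4 ms of sending per cycle
W * Ttrans / (Ttrans + RTT) = 4 / 22 = 0.181818
U = min(1, 0.181818) = 0.181818
U% = 18.18%

18.18


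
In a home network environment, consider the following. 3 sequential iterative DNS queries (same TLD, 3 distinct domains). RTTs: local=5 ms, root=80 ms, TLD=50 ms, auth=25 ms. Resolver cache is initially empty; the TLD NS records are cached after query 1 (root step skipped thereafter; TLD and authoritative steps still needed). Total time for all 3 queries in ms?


Lookup 1 (cold cache): local + root + TLD + auth = 5 + 80 + 50 + 25 = 160 ms
Lookups 2..3 (TLD NS cached -> skip root; new domain -> still ask TLD and auth): local + TLD + auth = 5 + 50 + 25 = 80 ms each
Remaining 2 lookups: 2 * 80 = 160 ms
Total = 160 + 160 = 320 ms

320


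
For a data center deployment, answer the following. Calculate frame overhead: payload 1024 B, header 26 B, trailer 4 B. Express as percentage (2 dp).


Given: payload = 1024 B, header = 26 B, trailer = 4 B
Overhead bytes = header + trailer = 26 + 4 = 30
Total frame = payload + overhead = 1024 + 30 = 1054
Overhead % = 30 / 1054 * 100 = 2.8463% -> 2.85% (2 dp)

2.85


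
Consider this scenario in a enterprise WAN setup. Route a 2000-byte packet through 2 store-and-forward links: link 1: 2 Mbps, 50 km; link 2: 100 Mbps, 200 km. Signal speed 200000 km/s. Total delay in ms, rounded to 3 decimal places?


Packet = 2000 bytes = 16000 bits. Store-and-forward: sum (t_trans + t_prop) per link.
Link 1: t_trans = 16000/(2*10^6) s = 8.0000 ms; t_prop = 50/200000 s = 0.2500 ms; subtotal = 8.2500 ms
Link 2: t_trans = 16000/(100*10^6) s = 0.1600 ms; t_prop = 200/200000 s = 1.0000 ms; subtotal = 1.1600 ms
End-to-end = 8.2500 + 1.1600 = 9.4100 ms -> 9.410 ms (3 dp)

9.410


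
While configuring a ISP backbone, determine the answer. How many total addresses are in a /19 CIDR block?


Given: CIDR prefix /19
Host bits = 32 - 19 = 13
Total addresses = 2^13 = 8192

8192


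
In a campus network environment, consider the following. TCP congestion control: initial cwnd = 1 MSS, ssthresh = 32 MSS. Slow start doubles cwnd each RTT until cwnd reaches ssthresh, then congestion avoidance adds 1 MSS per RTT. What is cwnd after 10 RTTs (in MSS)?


RTT 0: cwnd = 1 MSS (initial)
RTT 1: cwnd = 2 MSS (slow start, doubled)
RTT 2: cwnd = 4 MSS (slow start, doubled)
RTT 3: cwnd = 8 MSS (slow start, doubled)
RTT 4: cwnd = 16 MSS (slow start, doubled)
RTT 5: cwnd = 32 MSS (slow start, doubled)
RTT 6: cwnd = 33 MSS (congestion avoidance, +1)
RTT 7: cwnd = 34 MSS (congestion avoidance, +1)
RTT 8: cwnd = 35 MSS (congestion avoidance, +1)
RTT 9: cwnd = 36 MSS (congestion avoidance, +1)
RTT 10: cwnd = 37 MSS (congestion avoidance, +1)

37


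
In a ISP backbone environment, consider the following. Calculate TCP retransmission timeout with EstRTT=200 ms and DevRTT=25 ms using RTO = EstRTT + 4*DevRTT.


Given: EstRTT = 200 ms, DevRTT = 25 ms
Timeout = EstRTT + 4 * DevRTT
4 * DevRTT = 4 * 25 = 100
Timeout = 200 + 100 = 300 ms

300


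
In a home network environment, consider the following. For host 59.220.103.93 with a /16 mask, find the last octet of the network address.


Given: IP = 59.220.103.93, prefix = /16
Subnet mask = 255.255.0.0
Last octet of IP: 93
Last octet of mask: 0
Network last octet = 93 AND 0 = 0

0


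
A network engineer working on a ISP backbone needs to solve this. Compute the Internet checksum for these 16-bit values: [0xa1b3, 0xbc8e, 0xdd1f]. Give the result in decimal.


Given words: [0xa1b3, 0xbc8e, 0xdd1f]
Step 1: Sum all words
Raw sum = 41395 + 48270 + 56607 = 146272
Step 2: Fold carry: (15200 + 2) = 15202
One's complement = ~15202 & 0xFFFF = 50333

50333


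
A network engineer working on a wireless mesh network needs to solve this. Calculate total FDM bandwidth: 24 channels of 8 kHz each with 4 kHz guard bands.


Given: 24 channels, 8 kHz each, guard = 4 kHz
Channel bandwidth = 24 * 8 = 192 kHz
Guard bands = 23 gaps * 4 kHz = 92 kHz
Total = 192 + 92 = 284 kHz

284


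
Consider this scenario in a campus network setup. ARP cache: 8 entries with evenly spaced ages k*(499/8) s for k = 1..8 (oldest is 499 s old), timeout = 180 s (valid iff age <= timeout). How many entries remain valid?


Ages are k * 499/8 s for k = 1..8 (spacing = 62.3750 s).
Entry k is valid iff k * 499/8 <= 180 iff k <= 8 * 180 / 499 = 2.8858
n_valid = floor(2.8858) = 2
(n_stale = 8 - 2 = 6)

2


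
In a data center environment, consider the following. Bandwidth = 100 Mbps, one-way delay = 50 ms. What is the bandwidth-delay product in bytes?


Given: bandwidth = 100 Mbps, delay = 50 ms
BDP in bits = 100 * 10^6 * 50 / 1000
BDP in bits = 5000000
BDP in bytes = 5000000 / 8 = 625000

625000


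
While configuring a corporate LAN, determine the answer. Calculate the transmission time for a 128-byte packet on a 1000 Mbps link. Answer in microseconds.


Given: packet = 128 bytes, bandwidth = 1000 Mbps
Packet in bits = 128 * 8 = 1024 bits
Bandwidth = 1000 * 10^6 = 1000000000 bps
Time = 1024 / 1000000000 seconds
Time in us = 1024 * 10^6 / 1000000000 = 1.024

1.024


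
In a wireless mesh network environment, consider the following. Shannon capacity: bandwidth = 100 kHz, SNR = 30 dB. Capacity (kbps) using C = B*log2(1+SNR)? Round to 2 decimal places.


Given: B = 100 kHz, SNR = 30 dB
SNR linear = 10^(30/10) = 1000
1 + SNR = 1001
log2(1001) = 9.9672262588
C = 100 * 1000 * 9.9672262588 = 996722.6259 bps
C = 996.722626 kbps -> 996.72 kbps (2 dp)

996.72


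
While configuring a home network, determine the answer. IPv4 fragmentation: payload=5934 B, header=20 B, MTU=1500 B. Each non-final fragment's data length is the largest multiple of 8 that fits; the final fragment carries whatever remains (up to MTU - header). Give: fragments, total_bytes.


Max data per non-final fragment = floor((MTU - header)/8)*8 = floor((1500 - 20)/8)*8 = floor(1480/8)*8 = 1480 B
Final fragment needs no 8-byte alignment: it can carry up to MTU - header = 1480 B
Non-final fragments needed = ceil((payload - 1480) / 1480) = ceil(4454/1480) = ceil(3.0095) = 4
Number of fragments = 4 + 1 = 5
Fragment sizes (data): 4 * 1480 B + 14 B (last, 14 <= 1480 OK)
Total bytes sent = payload + n_frags * header = 5934 + 5*20 = 5934 + 100 = 6034 B

5, 6034


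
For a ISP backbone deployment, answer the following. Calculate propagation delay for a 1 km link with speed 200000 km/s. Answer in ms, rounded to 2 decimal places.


Given: distance = 1 km, speed = 200000 km/s
Delay = distance / speed = 1 / 200000 seconds
Delay in ms = 1 * 1000 / 200000
Delay = 0.0050 ms
Rounded to 2 dp = 0.01 ms

0.01


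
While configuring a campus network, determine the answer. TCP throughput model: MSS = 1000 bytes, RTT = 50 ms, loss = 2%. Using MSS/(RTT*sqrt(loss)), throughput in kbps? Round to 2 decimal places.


Given: MSS = 1000 bytes, RTT = 50 ms, loss = 2%
RTT in seconds = 50 / 1000 = 0.05
Loss rate = 2% = 0.02
sqrt(loss) = sqrt(0.02) = 0.141421356237
Throughput (bytes/s) = 1000 / (0.05 * 0.141421356237) = 141421.3562
Throughput (kbps) = 141421.3562 * 8 / 1000 = 1131.370850 -> 1131.37 kbps (2 dp)

1131.37


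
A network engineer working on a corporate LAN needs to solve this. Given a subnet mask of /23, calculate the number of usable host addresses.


Given: subnet mask /23
Host bits = 32 - 23 = 9
Total addresses = 2^9 = 512
Usable hosts = 512 - 2 (network + broadcast) = 510

510


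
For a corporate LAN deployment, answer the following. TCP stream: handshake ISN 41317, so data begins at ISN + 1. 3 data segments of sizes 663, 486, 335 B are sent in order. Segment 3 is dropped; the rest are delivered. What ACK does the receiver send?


SYN uses sequence number 41317; first data byte = ISN + 1 = 41318.
Segment 1: SEQ = 41318, len = 663 B, covers [41318, 41980]
Segment 2: SEQ = 41981, len = 486 B, covers [41981, 42466]
Segment 3: SEQ = 42467, len = 335 B, covers [42467, 42801] [LOST]
In-order data received: bytes [41318, 42466] (segments 1..2).
Segment 3 missing -> gap begins at byte 42467.
Cumulative ACK = next expected in-order byte = 41318 + 663 + 486 = 42467

42467


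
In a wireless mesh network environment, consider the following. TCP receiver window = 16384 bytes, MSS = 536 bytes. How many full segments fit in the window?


Given: RWND = 16384 bytes, MSS = 536 bytes
Full segments = floor(RWND / MSS)
Full segments = floor(16384 / 536)
Full segments = floor(30.5672) = 30

30


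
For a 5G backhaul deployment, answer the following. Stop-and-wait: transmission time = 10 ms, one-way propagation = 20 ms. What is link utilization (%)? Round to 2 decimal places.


Given: Ttrans = 10 ms, Tprop = 20 ms
RTT = 2 * Tprop = 2 * 20 = 40 ms
U = Ttrans / (Ttrans + RTT)
U = 10 / (10 + 40)
U = 10 / 50 = 0.2
U% = 20.00%

20.00


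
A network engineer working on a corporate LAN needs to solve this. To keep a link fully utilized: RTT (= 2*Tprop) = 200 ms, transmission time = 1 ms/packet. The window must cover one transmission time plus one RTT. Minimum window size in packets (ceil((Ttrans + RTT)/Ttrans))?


Given: Ttrans = 1 ms, RTT = 200 ms (= 2 * Tprop, Tprop = 100 ms)
Time until first ACK returns = Ttrans + RTT = 1 + 200 = 201 ms
Need W * Ttrans >= Ttrans + RTT  ->  W >= (Ttrans + RTT) / Ttrans
(Ttrans + RTT) / Ttrans = 201 / 1 = 201
W_min = ceil(201) = 201

201


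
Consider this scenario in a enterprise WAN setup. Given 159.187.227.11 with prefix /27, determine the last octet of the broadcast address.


Given: IP = 159.187.227.11, prefix = /27
Host bits = 32 - 27 = 5
Network last octet = 11 AND mask = 0
Host part size = 2^5 - 1 = 31
Broadcast last octet = 0 OR 31 = 31

31


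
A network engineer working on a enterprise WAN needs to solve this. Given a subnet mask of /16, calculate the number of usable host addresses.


Given: subnet mask /16
Host bits = 32 - 16 = 16
Total addresses = 2^16 = 65536
Usable hosts = 65536 - 2 (network + broadcast) = 65534

65534


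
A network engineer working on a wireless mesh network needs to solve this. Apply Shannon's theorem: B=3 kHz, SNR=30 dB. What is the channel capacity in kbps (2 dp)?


Given: B = 3 kHz, SNR = 30 dB
SNR linear = 10^(30/10) = 1000
1 + SNR = 1001
log2(1001) = 9.9672262588
C = 3 * 1000 * 9.9672262588 = 29901.6788 bps
C = 29.901679 kbps -> 29.90 kbps (2 dp)

29.90


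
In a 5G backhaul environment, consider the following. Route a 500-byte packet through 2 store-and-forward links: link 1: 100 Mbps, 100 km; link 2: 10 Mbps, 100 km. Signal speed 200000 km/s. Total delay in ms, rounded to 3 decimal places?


Packet = 500 bytes = 4000 bits. Store-and-forward: sum (t_trans + t_prop) per link.
Link 1: t_trans = 4000/(100*10^6) s = 0.0400 ms; t_prop = 100/200000 s = 0.5000 ms; subtotal = 0.5400 ms
Link 2: t_trans = 4000/(10*10^6) s = 0.4000 ms; t_prop = 100/200000 s = 0.5000 ms; subtotal = 0.9000 ms
End-to-end = 0.5400 + 0.9000 = 1.4400 ms -> 1.440 ms (3 dp)

1.440


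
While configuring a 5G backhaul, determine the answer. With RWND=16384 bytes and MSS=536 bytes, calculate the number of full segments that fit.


Given: RWND = 16384 bytes, MSS = 536 bytes
Full segments = floor(RWND / MSS)
Full segments = floor(16384 / 536)
Full segments = floor(30.5672) = 30

30


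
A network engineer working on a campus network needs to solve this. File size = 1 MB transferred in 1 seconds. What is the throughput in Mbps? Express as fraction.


Given: file = 1 MB, time = 1 s
File in Mb = 1 * 8 = 8 Mb
Throughput = 8 / 1 Mbps
Throughput = 8 Mbps

8


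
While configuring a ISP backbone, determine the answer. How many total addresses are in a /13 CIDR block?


Given: CIDR prefix /13
Host bits = 32 - 13 = 19
Total addresses = 2^19 = 524288

524288


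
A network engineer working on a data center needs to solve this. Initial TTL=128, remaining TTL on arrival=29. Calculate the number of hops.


Given: initial TTL = 128, received TTL = 29
Hops = initial TTL - received TTL
Hops = 128 - 29 = 99

99


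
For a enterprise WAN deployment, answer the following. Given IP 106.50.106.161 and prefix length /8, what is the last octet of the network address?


Given: IP = 106.50.106.161, prefix = /8
Subnet mask = 255.0.0.0
Last octet of IP: 161
Last octet of mask: 0
Network last octet = 161 AND 0 = 0

0


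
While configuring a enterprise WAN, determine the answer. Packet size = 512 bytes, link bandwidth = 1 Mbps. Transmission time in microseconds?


Given: packet = 512 bytes, bandwidth = 1 Mbps
Packet in bits = 512 * 8 = 4096 bits
Bandwidth = 1 * 10^6 = 1000000 bps
Time = 4096 / 1000000 seconds
Time in us = 4096 * 10^6 / 1000000 = 4096

4096


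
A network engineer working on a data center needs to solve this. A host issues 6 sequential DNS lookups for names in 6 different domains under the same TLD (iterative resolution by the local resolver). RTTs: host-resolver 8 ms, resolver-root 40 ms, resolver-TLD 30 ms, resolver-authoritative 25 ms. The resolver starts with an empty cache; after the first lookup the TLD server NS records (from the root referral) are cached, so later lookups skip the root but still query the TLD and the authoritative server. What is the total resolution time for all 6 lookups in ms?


Lookup 1 (cold cache): local + root + TLD + auth = 8 + 40 + 30 + 25 = 103 ms
Lookups 2..6 (TLD NS cached -> skip root; new domain -> still ask TLD and auth): local + TLD + auth = 8 + 30 + 25 = 63 ms each
Remaining 5 lookups: 5 * 63 = 315 ms
Total = 103 + 315 = 418 ms

418


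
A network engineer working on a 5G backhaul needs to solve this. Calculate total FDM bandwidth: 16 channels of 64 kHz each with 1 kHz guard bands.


Given: 16 channels, 64 kHz each, guard = 1 kHz
Channel bandwidth = 16 * 64 = 1024 kHz
Guard bands = 15 gaps * 1 kHz = 15 kHz
Total = 1024 + 15 = 1039 kHz

1039


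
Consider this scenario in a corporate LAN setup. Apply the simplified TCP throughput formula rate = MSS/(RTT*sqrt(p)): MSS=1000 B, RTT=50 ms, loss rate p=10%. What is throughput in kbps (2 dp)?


Given: MSS = 1000 bytes, RTT = 50 ms, loss = 10%
RTT in seconds = 50 / 1000 = 0.05
Loss rate = 10% = 0.1
sqrt(loss) = sqrt(0.1) = 0.316227766017
Throughput (bytes/s) = 1000 / (0.05 * 0.316227766017) = 63245.5532
Throughput (kbps) = 63245.5532 * 8 / 1000 = 505.964426 -> 505.96 kbps (2 dp)

505.96


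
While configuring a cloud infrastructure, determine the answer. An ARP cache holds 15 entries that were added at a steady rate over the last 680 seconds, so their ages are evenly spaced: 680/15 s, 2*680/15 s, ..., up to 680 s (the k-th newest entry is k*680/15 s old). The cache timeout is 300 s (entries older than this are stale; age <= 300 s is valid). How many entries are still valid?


Ages are k * 680/15 s for k = 1..15 (spacing = 45.3333 s).
Entry k is valid iff k * 680/15 <= 300 iff k <= 15 * 300 / 680 = 6.6176
n_valid = floor(6.6176) = 6
(n_stale = 15 - 6 = 9)

6


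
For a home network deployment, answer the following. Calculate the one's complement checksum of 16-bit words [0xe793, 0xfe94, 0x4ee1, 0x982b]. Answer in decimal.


Given words: [0xe793, 0xfe94, 0x4ee1, 0x982b]
Step 1: Sum all words
Raw sum = 59283 + 65172 + 20193 + 38955 = 183603
Step 2: Fold carry: (52531 + 2) = 52533
One's complement = ~52533 & 0xFFFF = 13002

13002


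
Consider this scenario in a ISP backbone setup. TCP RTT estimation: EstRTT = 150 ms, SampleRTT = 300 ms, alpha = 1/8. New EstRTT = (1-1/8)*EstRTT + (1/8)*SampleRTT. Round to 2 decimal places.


Given: EstRTT = 150 ms, SampleRTT = 300 ms, alpha = 1/8
New EstRTT = (1 - alpha) * EstRTT + alpha * SampleRTT
(7/8) * 150 = 131.25
(1/8) * 300 = 37.5
New EstRTT = 131.25 + 37.5 = 168.75 ms -> 168.75 ms (2 dp)

168.75


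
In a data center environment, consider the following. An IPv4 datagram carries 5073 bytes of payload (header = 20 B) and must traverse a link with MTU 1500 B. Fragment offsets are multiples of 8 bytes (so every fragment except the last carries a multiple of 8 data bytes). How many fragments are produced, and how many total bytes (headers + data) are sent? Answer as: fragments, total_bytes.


Max data per non-final fragment = floor((MTU - header)/8)*8 = floor((1500 - 20)/8)*8 = floor(1480/8)*8 = 1480 B
Final fragment needs no 8-byte alignment: it can carry up to MTU - header = 1480 B
Non-final fragments needed = ceil((payload - 1480) / 1480) = ceil(3593/1480) = ceil(2.4277) = 3
Number of fragments = 3 + 1 = 4
Fragment sizes (data): 3 * 1480 B + 633 B (last, 633 <= 1480 OK)
Total bytes sent = payload + n_frags * header = 5073 + 4*20 = 5073 + 80 = 5153 B

4, 5153


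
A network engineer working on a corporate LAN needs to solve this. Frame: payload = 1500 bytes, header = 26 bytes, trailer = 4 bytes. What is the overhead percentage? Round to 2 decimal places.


Given: payload = 1500 B, header = 26 B, trailer = 4 B
Overhead bytes = header + trailer = 26 + 4 = 30
Total frame = payload + overhead = 1500 + 30 = 1530
Overhead % = 30 / 1530 * 100 = 1.9608% -> 1.96% (2 dp)

1.96


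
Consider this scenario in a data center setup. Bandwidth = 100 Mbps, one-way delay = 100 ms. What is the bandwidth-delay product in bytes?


Given: bandwidth = 100 Mbps, delay = 100 ms
BDP in bits = 100 * 10^6 * 100 / 1000
BDP in bits = 10000000
BDP in bytes = 10000000 / 8 = 1250000

1250000


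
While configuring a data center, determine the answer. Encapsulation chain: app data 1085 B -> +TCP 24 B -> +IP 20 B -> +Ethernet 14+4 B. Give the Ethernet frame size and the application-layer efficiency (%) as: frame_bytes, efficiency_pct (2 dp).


TCP segment = 1085 + 24 = 1109 B
IP packet = 1109 + 20 = 1129 B
Ethernet frame = 1129 + 14 + 4 = 1147 B
Efficiency = app / frame = 1085 / 1147 = 0.945946 = 94.5946% -> 94.59% (2 dp)

1147, 94.59


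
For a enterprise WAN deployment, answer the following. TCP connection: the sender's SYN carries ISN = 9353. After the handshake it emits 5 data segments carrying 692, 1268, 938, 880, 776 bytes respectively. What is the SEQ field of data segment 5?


The SYN occupies sequence number ISN = 9353, so the first data byte is ISN + 1 = 9354.
SEQ of data segment i = (ISN + 1) + sum of payload sizes of segments 1..i-1.
Segment 1: SEQ = 9354, payload = 692 bytes
Segment 2: SEQ = 10046, payload = 1268 bytes
Segment 3: SEQ = 11314, payload = 938 bytes
Segment 4: SEQ = 12252, payload = 880 bytes
Segment 5: SEQ = 13132, payload = 776 bytes
SEQ of segment 5 = 9354 + 692 + 1268 + 938 + 880 = 13132

13132


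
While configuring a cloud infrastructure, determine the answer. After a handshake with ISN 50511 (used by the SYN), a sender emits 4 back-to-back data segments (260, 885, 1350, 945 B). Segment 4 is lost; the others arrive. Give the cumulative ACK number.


SYN uses sequence number 50511; first data byte = ISN + 1 = 50512.
Segment 1: SEQ = 50512, len = 260 B, covers [50512, 50771]
Segment 2: SEQ = 50772, len = 885 B, covers [50772, 51656]
Segment 3: SEQ = 51657, len = 1350 B, covers [51657, 53006]
Segment 4: SEQ = 53007, len = 945 B, covers [53007, 53951] [LOST]
In-order data received: bytes [50512, 53006] (segments 1..3).
Segment 4 missing -> gap begins at byte 53007.
Cumulative ACK = next expected in-order byte = 50512 + 260 + 885 + 1350 = 53007

53007


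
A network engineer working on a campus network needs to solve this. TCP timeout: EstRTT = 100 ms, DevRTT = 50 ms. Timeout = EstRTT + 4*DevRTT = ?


Given: EstRTT = 100 ms, DevRTT = 50 ms
Timeout = EstRTT + 4 * DevRTT
4 * DevRTT = 4 * 50 = 200
Timeout = 100 + 200 = 300 ms

300


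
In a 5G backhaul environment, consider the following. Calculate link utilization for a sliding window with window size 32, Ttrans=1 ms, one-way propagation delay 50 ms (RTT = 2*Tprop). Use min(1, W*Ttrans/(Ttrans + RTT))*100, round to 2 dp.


Given: W = 32, Ttrans = 1 ms, RTT = 100 ms (= 2 * Tprop, Tprop = 50 ms)
Cycle time = Ttrans + RTT = 1 + 100 = 101 ms (first packet sent until its ACK returns)
W * Ttrans = 32 * 1 = 32 ms of sending per cycle
W * Ttrans / (Ttrans + RTT) = 32 / 101 = 0.316832
U = min(1, 0.316832) = 0.316832
U% = 31.68%

31.68


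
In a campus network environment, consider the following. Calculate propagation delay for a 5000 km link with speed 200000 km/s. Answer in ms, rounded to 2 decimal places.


Given: distance = 5000 km, speed = 200000 km/s
Delay = distance / speed = 5000 / 200000 seconds
Delay in ms = 5000 * 1000 / 200000
Delay = 25.0000 ms
Rounded to 2 dp = 25.00 ms

25.00


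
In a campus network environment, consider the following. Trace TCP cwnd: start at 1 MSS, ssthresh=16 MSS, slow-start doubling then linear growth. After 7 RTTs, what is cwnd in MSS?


RTT 0: cwnd = 1 MSS (initial)
RTT 1: cwnd = 2 MSS (slow start, doubled)
RTT 2: cwnd = 4 MSS (slow start, doubled)
RTT 3: cwnd = 8 MSS (slow start, doubled)
RTT 4: cwnd = 16 MSS (slow start, doubled)
RTT 5: cwnd = 17 MSS (congestion avoidance, +1)
RTT 6: cwnd = 18 MSS (congestion avoidance, +1)
RTT 7: cwnd = 19 MSS (congestion avoidance, +1)

19


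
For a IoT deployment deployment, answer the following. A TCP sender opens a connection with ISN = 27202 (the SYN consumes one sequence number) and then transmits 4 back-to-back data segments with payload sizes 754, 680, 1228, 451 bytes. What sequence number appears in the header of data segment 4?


The SYN occupies sequence number ISN = 27202, so the first data byte is ISN + 1 = 27203.
SEQ of data segment i = (ISN + 1) + sum of payload sizes of segments 1..i-1.
Segment 1: SEQ = 27203, payload = 754 bytes
Segment 2: SEQ = 27957, payload = 680 bytes
Segment 3: SEQ = 28637, payload = 1228 bytes
Segment 4: SEQ = 29865, payload = 451 bytes
SEQ of segment 4 = 27203 + 754 + 680 + 1228 = 29865

29865


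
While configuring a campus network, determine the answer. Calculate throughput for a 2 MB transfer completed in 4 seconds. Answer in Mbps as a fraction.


Given: file = 2 MB, time = 4 s
File in Mb = 2 * 8 = 16 Mb
Throughput = 16 / 4 Mbps
Throughput = 4 Mbps

4


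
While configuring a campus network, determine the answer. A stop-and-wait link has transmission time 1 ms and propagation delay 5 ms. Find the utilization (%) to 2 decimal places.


Given: Ttrans = 1 ms, Tprop = 5 ms
RTT = 2 * Tprop = 2 * 5 = 10 ms
U = Ttrans / (Ttrans + RTT)
U = 1 / (1 + 10)
U = 1 / 11 = 0.090909
U% = 9.09%

9.09


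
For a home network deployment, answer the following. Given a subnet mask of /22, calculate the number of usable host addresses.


Given: subnet mask /22
Host bits = 32 - 22 = 10
Total addresses = 2^10 = 1024
Usable hosts = 1024 - 2 (network + broadcast) = 1022

1022


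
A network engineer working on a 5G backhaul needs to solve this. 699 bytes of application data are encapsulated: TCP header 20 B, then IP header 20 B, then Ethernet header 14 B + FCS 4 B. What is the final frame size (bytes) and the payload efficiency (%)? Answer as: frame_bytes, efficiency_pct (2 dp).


TCP segment = 699 + 20 = 719 B
IP packet = 719 + 20 = 739 B
Ethernet frame = 739 + 14 + 4 = 757 B
Efficiency = app / frame = 699 / 757 = 0.923382 = 92.3382% -> 92.34% (2 dp)

757, 92.34


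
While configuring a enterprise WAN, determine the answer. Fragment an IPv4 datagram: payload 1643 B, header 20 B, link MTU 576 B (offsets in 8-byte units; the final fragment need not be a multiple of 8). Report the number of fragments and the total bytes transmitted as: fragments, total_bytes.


Max data per non-final fragment = floor((MTU - header)/8)*8 = floor((576 - 20)/8)*8 = floor(556/8)*8 = 552 B
Final fragment needs no 8-byte alignment: it can carry up to MTU - header = 556 B
Non-final fragments needed = ceil((payload - 556) / 552) = ceil(1087/552) = ceil(1.9692) = 2
Number of fragments = 2 + 1 = 3
Fragment sizes (data): 2 * 552 B + 539 B (last, 539 <= 556 OK)
Total bytes sent = payload + n_frags * header = 1643 + 3*20 = 1643 + 60 = 1703 B

3, 1703


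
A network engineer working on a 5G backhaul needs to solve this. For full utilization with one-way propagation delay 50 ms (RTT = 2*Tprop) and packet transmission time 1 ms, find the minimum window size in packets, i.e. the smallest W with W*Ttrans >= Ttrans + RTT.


Given: Ttrans = 1 ms, RTT = 100 ms (= 2 * Tprop, Tprop = 50 ms)
Time until first ACK returns = Ttrans + RTT = 1 + 100 = 101 ms
Need W * Ttrans >= Ttrans + RTT  ->  W >= (Ttrans + RTT) / Ttrans
(Ttrans + RTT) / Ttrans = 101 / 1 = 101
W_min = ceil(101) = 101

101


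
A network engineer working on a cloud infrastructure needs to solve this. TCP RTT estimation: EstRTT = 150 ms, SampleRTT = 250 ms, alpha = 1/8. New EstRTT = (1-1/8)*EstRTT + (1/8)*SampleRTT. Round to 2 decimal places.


Given: EstRTT = 150 ms, SampleRTT = 250 ms, alpha = 1/8
New EstRTT = (1 - alpha) * EstRTT + alpha * SampleRTT
(7/8) * 150 = 131.25
(1/8) * 250 = 31.25
New EstRTT = 131.25 + 31.25 = 162.5 ms -> 162.50 ms (2 dp)

162.50


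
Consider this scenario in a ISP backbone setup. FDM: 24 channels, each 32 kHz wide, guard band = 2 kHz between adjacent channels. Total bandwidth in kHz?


Given: 24 channels, 32 kHz each, guard = 2 kHz
Channel bandwidth = 24 * 32 = 768 kHz
Guard bands = 23 gaps * 2 kHz = 46 kHz
Total = 768 + 46 = 814 kHz

814


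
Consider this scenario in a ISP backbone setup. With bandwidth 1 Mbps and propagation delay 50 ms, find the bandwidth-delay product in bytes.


Given: bandwidth = 1 Mbps, delay = 50 ms
BDP in bits = 1 * 10^6 * 50 / 1000
BDP in bits = 50000
BDP in bytes = 50000 / 8 = 6250

6250


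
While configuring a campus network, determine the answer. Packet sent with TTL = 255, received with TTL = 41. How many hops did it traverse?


Given: initial TTL = 255, received TTL = 41
Hops = initial TTL - received TTL
Hops = 255 - 41 = 214

214


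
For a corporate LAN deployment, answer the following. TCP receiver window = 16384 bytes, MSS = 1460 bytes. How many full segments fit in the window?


Given: RWND = 16384 bytes, MSS = 1460 bytes
Full segments = floor(RWND / MSS)
Full segments = floor(16384 / 1460)
Full segments = floor(11.2219) = 11

11


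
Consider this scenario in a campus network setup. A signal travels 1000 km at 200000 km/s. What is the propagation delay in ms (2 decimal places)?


Given: distance = 1000 km, speed = 200000 km/s
Delay = distance / speed = 1000 / 200000 seconds
Delay in ms = 1000 * 1000 / 200000
Delay = 5.0000 ms
Rounded to 2 dp = 5.00 ms

5.00


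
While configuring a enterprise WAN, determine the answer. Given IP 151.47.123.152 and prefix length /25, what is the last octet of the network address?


Given: IP = 151.47.123.152, prefix = /25
Subnet mask = 255.255.255.128
Last octet of IP: 152
Last octet of mask: 128
Network last octet = 152 AND 128 = 128

128


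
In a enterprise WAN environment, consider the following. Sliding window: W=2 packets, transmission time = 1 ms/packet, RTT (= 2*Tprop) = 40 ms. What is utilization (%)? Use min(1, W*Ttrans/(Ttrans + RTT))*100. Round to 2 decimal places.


Given: W = 2, Ttrans = 1 ms, RTT = 40 ms (= 2 * Tprop, Tprop = 20 ms)
Cycle time = Ttrans + RTT = 1 + 40 = 41 ms (first packet sent until its ACK returns)
W * Ttrans = 2 * 1 = 2 ms of sending per cycle
W * Ttrans / (Ttrans + RTT) = 2 / 41 = 0.048780
U = min(1, 0.048780) = 0.048780
U% = 4.88%

4.88


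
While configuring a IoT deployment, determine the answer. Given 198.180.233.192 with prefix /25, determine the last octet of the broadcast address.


Given: IP = 198.180.233.192, prefix = /25
Host bits = 32 - 25 = 7
Network last octet = 192 AND mask = 128
Host part size = 2^7 - 1 = 127
Broadcast last octet = 128 OR 127 = 255

255


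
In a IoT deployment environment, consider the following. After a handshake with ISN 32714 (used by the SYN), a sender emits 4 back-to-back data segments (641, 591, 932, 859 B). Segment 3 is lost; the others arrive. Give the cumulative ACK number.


SYN uses sequence number 32714; first data byte = ISN + 1 = 32715.
Segment 1: SEQ = 32715, len = 641 B, covers [32715, 33355]
Segment 2: SEQ = 33356, len = 591 B, covers [33356, 33946]
Segment 3: SEQ = 33947, len = 932 B, covers [33947, 34878] [LOST]
Segment 4: SEQ = 34879, len = 859 B, covers [34879, 35737]
In-order data received: bytes [32715, 33946] (segments 1..2).
Segment 3 missing -> gap begins at byte 33947; later segments buffered out of order.
Cumulative ACK = next expected in-order byte = 32715 + 641 + 591 = 33947

33947


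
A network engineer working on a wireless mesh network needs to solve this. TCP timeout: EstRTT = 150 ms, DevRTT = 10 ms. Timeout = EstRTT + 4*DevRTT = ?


Given: EstRTT = 150 ms, DevRTT = 10 ms
Timeout = EstRTT + 4 * DevRTT
4 * DevRTT = 4 * 10 = 40
Timeout = 150 + 40 = 190 ms

190


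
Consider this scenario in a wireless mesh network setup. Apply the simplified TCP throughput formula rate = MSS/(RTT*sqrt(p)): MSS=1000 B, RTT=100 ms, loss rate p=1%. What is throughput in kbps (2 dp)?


Given: MSS = 1000 bytes, RTT = 100 ms, loss = 1%
RTT in seconds = 100 / 1000 = 0.1
Loss rate = 1% = 0.01
sqrt(loss) = sqrt(0.01) = 0.1
Throughput (bytes/s) = 1000 / (0.1 * 0.1) = 100000.0000
Throughput (kbps) = 100000.0000 * 8 / 1000 = 800.000000 -> 800.00 kbps (2 dp)

800.00


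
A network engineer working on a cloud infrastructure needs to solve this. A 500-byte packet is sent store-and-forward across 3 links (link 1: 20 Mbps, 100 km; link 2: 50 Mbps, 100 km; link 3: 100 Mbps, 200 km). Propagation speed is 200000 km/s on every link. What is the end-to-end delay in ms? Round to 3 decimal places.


Packet = 500 bytes = 4000 bits. Store-and-forward: sum (t_trans + t_prop) per link.
Link 1: t_trans = 4000/(20*10^6) s = 0.2000 ms; t_prop = 100/200000 s = 0.5000 ms; subtotal = 0.7000 ms
Link 2: t_trans = 4000/(50*10^6) s = 0.0800 ms; t_prop = 100/200000 s = 0.5000 ms; subtotal = 0.5800 ms
Link 3: t_trans = 4000/(100*10^6) s = 0.0400 ms; t_prop = 200/200000 s = 1.0000 ms; subtotal = 1.0400 ms
End-to-end = 0.7000 + 0.5800 + 1.0400 = 2.3200 ms -> 2.320 ms (3 dp)

2.320


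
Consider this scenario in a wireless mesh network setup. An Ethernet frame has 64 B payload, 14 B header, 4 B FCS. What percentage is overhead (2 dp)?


Given: payload = 64 B, header = 14 B, trailer = 4 B
Overhead bytes = header + trailer = 14 + 4 = 18
Total frame = payload + overhead = 64 + 18 = 82
Overhead % = 18 / 82 * 100 = 21.9512% -> 21.95% (2 dp)

21.95


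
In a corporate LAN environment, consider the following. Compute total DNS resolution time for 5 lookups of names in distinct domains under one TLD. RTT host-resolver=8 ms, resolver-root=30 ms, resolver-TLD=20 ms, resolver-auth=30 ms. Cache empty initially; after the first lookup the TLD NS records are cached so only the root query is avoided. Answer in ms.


Lookup 1 (cold cache): local + root + TLD + auth = 8 + 30 + 20 + 30 = 88 ms
Lookups 2..5 (TLD NS cached -> skip root; new domain -> still ask TLD and auth): local + TLD + auth = 8 + 20 + 30 = 58 ms each
Remaining 4 lookups: 4 * 58 = 232 ms
Total = 88 + 232 = 320 ms

320


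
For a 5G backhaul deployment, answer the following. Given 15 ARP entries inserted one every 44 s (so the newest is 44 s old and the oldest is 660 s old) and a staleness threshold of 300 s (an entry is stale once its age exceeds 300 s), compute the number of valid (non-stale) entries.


Ages are k * 660/15 s for k = 1..15 (spacing = 44.0000 s).
Entry k is valid iff k * 660/15 <= 300 iff k <= 15 * 300 / 660 = 6.8182
n_valid = floor(6.8182) = 6
(n_stale = 15 - 6 = 9)

6


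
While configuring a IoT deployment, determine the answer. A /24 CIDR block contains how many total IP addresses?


Given: CIDR prefix /24
Host bits = 32 - 24 = 8
Total addresses = 2^8 = 256

256


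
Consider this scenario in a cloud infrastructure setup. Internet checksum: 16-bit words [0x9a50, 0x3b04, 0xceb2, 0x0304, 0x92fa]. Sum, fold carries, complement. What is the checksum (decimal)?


Given words: [0x9a50, 0x3b04, 0xceb2, 0x0304, 0x92fa]
Step 1: Sum all words
Raw sum = 39504 + 15108 + 52914 + 772 + 37626 = 145924
Step 2: Fold carry: (14852 + 2) = 14854
One's complement = ~14854 & 0xFFFF = 50681

50681


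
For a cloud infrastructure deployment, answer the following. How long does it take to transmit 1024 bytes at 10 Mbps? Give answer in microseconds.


Given: packet = 1024 bytes, bandwidth = 10 Mbps
Packet in bits = 1024 * 8 = 8192 bits
Bandwidth = 10 * 10^6 = 10000000 bps
Time = 8192 / 10000000 seconds
Time in us = 8192 * 10^6 / 10000000 = 819.2

819.2


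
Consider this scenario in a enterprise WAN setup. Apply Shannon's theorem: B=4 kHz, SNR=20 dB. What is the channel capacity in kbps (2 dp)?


Given: B = 4 kHz, SNR = 20 dB
SNR linear = 10^(20/10) = 100
1 + SNR = 101
log2(101) = 6.6582114828
C = 4 * 1000 * 6.6582114828 = 26632.8459 bps
C = 26.632846 kbps -> 26.63 kbps (2 dp)

26.63


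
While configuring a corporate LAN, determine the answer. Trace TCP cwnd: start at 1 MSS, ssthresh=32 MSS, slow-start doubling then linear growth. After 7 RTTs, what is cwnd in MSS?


RTT 0: cwnd = 1 MSS (initial)
RTT 1: cwnd = 2 MSS (slow start, doubled)
RTT 2: cwnd = 4 MSS (slow start, doubled)
RTT 3: cwnd = 8 MSS (slow start, doubled)
RTT 4: cwnd = 16 MSS (slow start, doubled)
RTT 5: cwnd = 32 MSS (slow start, doubled)
RTT 6: cwnd = 33 MSS (congestion avoidance, +1)
RTT 7: cwnd = 34 MSS (congestion avoidance, +1)

34


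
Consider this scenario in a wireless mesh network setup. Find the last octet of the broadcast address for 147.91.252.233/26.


Given: IP = 147.91.252.233, prefix = /26
Host bits = 32 - 26 = 6
Network last octet = 233 AND mask = 192
Host part size = 2^6 - 1 = 63
Broadcast last octet = 192 OR 63 = 255

255


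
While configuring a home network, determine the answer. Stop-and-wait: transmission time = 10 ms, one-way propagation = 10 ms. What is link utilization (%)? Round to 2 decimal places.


Given: Ttrans = 10 ms, Tprop = 10 ms
RTT = 2 * Tprop = 2 * 10 = 20 ms
U = Ttrans / (Ttrans + RTT)
U = 10 / (10 + 20)
U = 10 / 30 = 0.333333
U% = 33.33%

33.33


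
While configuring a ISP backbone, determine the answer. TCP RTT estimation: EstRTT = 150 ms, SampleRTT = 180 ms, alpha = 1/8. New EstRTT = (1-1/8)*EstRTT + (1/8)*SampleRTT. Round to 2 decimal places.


Given: EstRTT = 150 ms, SampleRTT = 180 ms, alpha = 1/8
New EstRTT = (1 - alpha) * EstRTT + alpha * SampleRTT
(7/8) * 150 = 131.25
(1/8) * 180 = 22.5
New EstRTT = 131.25 + 22.5 = 153.75 ms -> 153.75 ms (2 dp)

153.75


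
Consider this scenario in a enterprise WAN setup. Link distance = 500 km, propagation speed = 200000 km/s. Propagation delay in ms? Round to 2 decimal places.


Given: distance = 500 km, speed = 200000 km/s
Delay = distance / speed = 500 / 200000 seconds
Delay in ms = 500 * 1000 / 200000
Delay = 2.5000 ms
Rounded to 2 dp = 2.50 ms

2.50


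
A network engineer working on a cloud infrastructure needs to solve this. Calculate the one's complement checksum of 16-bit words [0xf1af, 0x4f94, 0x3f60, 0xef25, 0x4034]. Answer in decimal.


Given words: [0xf1af, 0x4f94, 0x3f60, 0xef25, 0x4034]
Step 1: Sum all words
Raw sum = 61871 + 20372 + 16224 + 61221 + 16436 = 176124
Step 2: Fold carry: (45052 + 2) = 45054
One's complement = ~45054 & 0xFFFF = 20481

20481


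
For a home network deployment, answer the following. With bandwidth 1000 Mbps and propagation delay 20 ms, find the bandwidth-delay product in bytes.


Given: bandwidth = 1000 Mbps, delay = 20 ms
BDP in bits = 1000 * 10^6 * 20 / 1000
BDP in bits = 20000000
BDP in bytes = 20000000 / 8 = 2500000

2500000


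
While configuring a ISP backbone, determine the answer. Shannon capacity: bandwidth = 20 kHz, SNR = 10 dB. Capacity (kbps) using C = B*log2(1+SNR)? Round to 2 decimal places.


Given: B = 20 kHz, SNR = 10 dB
SNR linear = 10^(10/10) = 10
1 + SNR = 11
log2(11) = 3.4594316186
C = 20 * 1000 * 3.4594316186 = 69188.6324 bps
C = 69.188632 kbps -> 69.19 kbps (2 dp)

69.19


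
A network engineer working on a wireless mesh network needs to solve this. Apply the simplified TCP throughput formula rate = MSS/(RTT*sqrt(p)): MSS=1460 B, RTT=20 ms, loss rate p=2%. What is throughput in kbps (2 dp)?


Given: MSS = 1460 bytes, RTT = 20 ms, loss = 2%
RTT in seconds = 20 / 1000 = 0.02
Loss rate = 2% = 0.02
sqrt(loss) = sqrt(0.02) = 0.141421356237
Throughput (bytes/s) = 1460 / (0.02 * 0.141421356237) = 516187.9503
Throughput (kbps) = 516187.9503 * 8 / 1000 = 4129.503602 -> 4129.50 kbps (2 dp)

4129.50
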